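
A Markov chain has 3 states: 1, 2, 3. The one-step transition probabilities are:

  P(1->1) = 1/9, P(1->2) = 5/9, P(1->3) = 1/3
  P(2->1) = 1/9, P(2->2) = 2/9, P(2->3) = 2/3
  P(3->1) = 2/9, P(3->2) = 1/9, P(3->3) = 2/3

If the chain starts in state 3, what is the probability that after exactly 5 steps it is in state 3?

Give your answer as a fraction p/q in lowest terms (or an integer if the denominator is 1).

Answer: 1328/2187

Derivation:
Computing P^5 by repeated multiplication:
P^1 =
  1: [1/9, 5/9, 1/3]
  2: [1/9, 2/9, 2/3]
  3: [2/9, 1/9, 2/3]
P^2 =
  1: [4/27, 2/9, 17/27]
  2: [5/27, 5/27, 17/27]
  3: [5/27, 2/9, 16/27]
P^3 =
  1: [44/243, 49/243, 50/81]
  2: [44/243, 52/243, 49/81]
  3: [43/243, 53/243, 49/81]
P^4 =
  1: [131/729, 52/243, 442/729]
  2: [130/729, 157/729, 442/729]
  3: [130/729, 52/243, 443/729]
P^5 =
  1: [1171/6561, 1409/6561, 1327/2187]
  2: [1171/6561, 1406/6561, 1328/2187]
  3: [1172/6561, 1405/6561, 1328/2187]

(P^5)[3 -> 3] = 1328/2187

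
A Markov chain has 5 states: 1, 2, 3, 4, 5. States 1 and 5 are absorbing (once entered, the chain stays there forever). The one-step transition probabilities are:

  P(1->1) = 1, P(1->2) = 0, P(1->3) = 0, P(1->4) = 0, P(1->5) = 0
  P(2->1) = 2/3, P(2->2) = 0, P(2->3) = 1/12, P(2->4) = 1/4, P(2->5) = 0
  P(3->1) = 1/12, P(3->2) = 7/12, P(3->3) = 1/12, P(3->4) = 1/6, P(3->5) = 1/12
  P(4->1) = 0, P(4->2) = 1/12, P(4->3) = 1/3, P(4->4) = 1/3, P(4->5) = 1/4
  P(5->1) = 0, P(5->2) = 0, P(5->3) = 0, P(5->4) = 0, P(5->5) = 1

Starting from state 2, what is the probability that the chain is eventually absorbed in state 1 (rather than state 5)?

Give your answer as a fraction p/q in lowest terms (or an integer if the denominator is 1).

Answer: 132/157

Derivation:
Let a_i = P(absorbed in 1 | start in state i).
Boundary conditions: a_1 = 1, a_5 = 0.
For each transient state i, a_i = sum_j P(i->j) * a_j:
  a_2 = 2/3*a_1 + 0*a_2 + 1/12*a_3 + 1/4*a_4 + 0*a_5
  a_3 = 1/12*a_1 + 7/12*a_2 + 1/12*a_3 + 1/6*a_4 + 1/12*a_5
  a_4 = 0*a_1 + 1/12*a_2 + 1/3*a_3 + 1/3*a_4 + 1/4*a_5

Substituting a_1 = 1 and a_5 = 0, rearrange to (I - Q) a = r where r[i] = P(i -> 1):
  [1, -1/12, -1/4] . (a_2, a_3, a_4) = 2/3
  [-7/12, 11/12, -1/6] . (a_2, a_3, a_4) = 1/12
  [-1/12, -1/3, 2/3] . (a_2, a_3, a_4) = 0

Solving yields:
  a_2 = 132/157
  a_3 = 557/785
  a_4 = 361/785

Starting state is 2, so the absorption probability is a_2 = 132/157.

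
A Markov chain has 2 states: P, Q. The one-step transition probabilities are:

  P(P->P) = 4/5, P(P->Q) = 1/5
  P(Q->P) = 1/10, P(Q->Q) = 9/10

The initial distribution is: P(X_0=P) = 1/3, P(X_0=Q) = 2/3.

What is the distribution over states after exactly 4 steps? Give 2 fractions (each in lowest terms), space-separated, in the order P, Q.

Propagating the distribution step by step (d_{t+1} = d_t * P):
d_0 = (P=1/3, Q=2/3)
  d_1[P] = 1/3*4/5 + 2/3*1/10 = 1/3
  d_1[Q] = 1/3*1/5 + 2/3*9/10 = 2/3
d_1 = (P=1/3, Q=2/3)
  d_2[P] = 1/3*4/5 + 2/3*1/10 = 1/3
  d_2[Q] = 1/3*1/5 + 2/3*9/10 = 2/3
d_2 = (P=1/3, Q=2/3)
  d_3[P] = 1/3*4/5 + 2/3*1/10 = 1/3
  d_3[Q] = 1/3*1/5 + 2/3*9/10 = 2/3
d_3 = (P=1/3, Q=2/3)
  d_4[P] = 1/3*4/5 + 2/3*1/10 = 1/3
  d_4[Q] = 1/3*1/5 + 2/3*9/10 = 2/3
d_4 = (P=1/3, Q=2/3)

Answer: 1/3 2/3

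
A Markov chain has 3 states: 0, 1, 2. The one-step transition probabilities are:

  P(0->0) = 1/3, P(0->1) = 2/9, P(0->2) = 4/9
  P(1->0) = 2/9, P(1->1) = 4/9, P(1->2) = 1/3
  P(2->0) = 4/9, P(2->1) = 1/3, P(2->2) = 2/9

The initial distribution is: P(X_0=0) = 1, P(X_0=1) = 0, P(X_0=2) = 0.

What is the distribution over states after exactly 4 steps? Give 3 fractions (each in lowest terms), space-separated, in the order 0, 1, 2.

Answer: 731/2187 728/2187 728/2187

Derivation:
Propagating the distribution step by step (d_{t+1} = d_t * P):
d_0 = (0=1, 1=0, 2=0)
  d_1[0] = 1*1/3 + 0*2/9 + 0*4/9 = 1/3
  d_1[1] = 1*2/9 + 0*4/9 + 0*1/3 = 2/9
  d_1[2] = 1*4/9 + 0*1/3 + 0*2/9 = 4/9
d_1 = (0=1/3, 1=2/9, 2=4/9)
  d_2[0] = 1/3*1/3 + 2/9*2/9 + 4/9*4/9 = 29/81
  d_2[1] = 1/3*2/9 + 2/9*4/9 + 4/9*1/3 = 26/81
  d_2[2] = 1/3*4/9 + 2/9*1/3 + 4/9*2/9 = 26/81
d_2 = (0=29/81, 1=26/81, 2=26/81)
  d_3[0] = 29/81*1/3 + 26/81*2/9 + 26/81*4/9 = 1/3
  d_3[1] = 29/81*2/9 + 26/81*4/9 + 26/81*1/3 = 80/243
  d_3[2] = 29/81*4/9 + 26/81*1/3 + 26/81*2/9 = 82/243
d_3 = (0=1/3, 1=80/243, 2=82/243)
  d_4[0] = 1/3*1/3 + 80/243*2/9 + 82/243*4/9 = 731/2187
  d_4[1] = 1/3*2/9 + 80/243*4/9 + 82/243*1/3 = 728/2187
  d_4[2] = 1/3*4/9 + 80/243*1/3 + 82/243*2/9 = 728/2187
d_4 = (0=731/2187, 1=728/2187, 2=728/2187)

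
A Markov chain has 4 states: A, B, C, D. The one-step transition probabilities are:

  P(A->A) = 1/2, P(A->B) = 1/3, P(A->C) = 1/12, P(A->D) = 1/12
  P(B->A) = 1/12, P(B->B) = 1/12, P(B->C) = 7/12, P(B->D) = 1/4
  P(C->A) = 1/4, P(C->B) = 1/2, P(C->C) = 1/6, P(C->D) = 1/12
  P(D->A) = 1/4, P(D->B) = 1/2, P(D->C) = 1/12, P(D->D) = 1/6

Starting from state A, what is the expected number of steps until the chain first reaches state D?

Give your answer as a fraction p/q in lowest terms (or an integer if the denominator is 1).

Answer: 1836/245

Derivation:
Let h_i = expected steps to first reach D from state i.
Boundary: h_D = 0.
First-step equations for the other states:
  h_A = 1 + 1/2*h_A + 1/3*h_B + 1/12*h_C + 1/12*h_D
  h_B = 1 + 1/12*h_A + 1/12*h_B + 7/12*h_C + 1/4*h_D
  h_C = 1 + 1/4*h_A + 1/2*h_B + 1/6*h_C + 1/12*h_D

Substituting h_D = 0 and rearranging gives the linear system (I - Q) h = 1:
  [1/2, -1/3, -1/12] . (h_A, h_B, h_C) = 1
  [-1/12, 11/12, -7/12] . (h_A, h_B, h_C) = 1
  [-1/4, -1/2, 5/6] . (h_A, h_B, h_C) = 1

Solving yields:
  h_A = 1836/245
  h_B = 1572/245
  h_C = 1788/245

Starting state is A, so the expected hitting time is h_A = 1836/245.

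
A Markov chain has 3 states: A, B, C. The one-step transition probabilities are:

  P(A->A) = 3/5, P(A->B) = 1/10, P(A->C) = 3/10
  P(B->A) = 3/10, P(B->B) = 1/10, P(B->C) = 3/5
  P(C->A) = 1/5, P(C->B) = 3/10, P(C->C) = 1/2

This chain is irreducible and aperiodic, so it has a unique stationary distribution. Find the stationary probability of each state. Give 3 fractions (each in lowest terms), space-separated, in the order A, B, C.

The stationary distribution satisfies pi = pi * P, i.e.:
  pi_A = 3/5*pi_A + 3/10*pi_B + 1/5*pi_C
  pi_B = 1/10*pi_A + 1/10*pi_B + 3/10*pi_C
  pi_C = 3/10*pi_A + 3/5*pi_B + 1/2*pi_C
with normalization: pi_A + pi_B + pi_C = 1.

Using the first 2 balance equations plus normalization, the linear system A*pi = b is:
  [-2/5, 3/10, 1/5] . pi = 0
  [1/10, -9/10, 3/10] . pi = 0
  [1, 1, 1] . pi = 1

Solving yields:
  pi_A = 27/74
  pi_B = 7/37
  pi_C = 33/74

Verification (pi * P):
  27/74*3/5 + 7/37*3/10 + 33/74*1/5 = 27/74 = pi_A  (ok)
  27/74*1/10 + 7/37*1/10 + 33/74*3/10 = 7/37 = pi_B  (ok)
  27/74*3/10 + 7/37*3/5 + 33/74*1/2 = 33/74 = pi_C  (ok)

Answer: 27/74 7/37 33/74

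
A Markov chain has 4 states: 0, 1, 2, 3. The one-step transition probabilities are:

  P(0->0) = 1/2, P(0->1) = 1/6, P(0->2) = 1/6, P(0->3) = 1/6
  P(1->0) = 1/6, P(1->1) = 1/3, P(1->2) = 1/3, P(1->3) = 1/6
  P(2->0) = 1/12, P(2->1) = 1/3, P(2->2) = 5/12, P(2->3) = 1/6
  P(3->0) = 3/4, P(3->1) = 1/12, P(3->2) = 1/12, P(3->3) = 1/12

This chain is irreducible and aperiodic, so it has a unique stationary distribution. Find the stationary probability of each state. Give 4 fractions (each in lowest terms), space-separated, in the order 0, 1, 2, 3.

The stationary distribution satisfies pi = pi * P, i.e.:
  pi_0 = 1/2*pi_0 + 1/6*pi_1 + 1/12*pi_2 + 3/4*pi_3
  pi_1 = 1/6*pi_0 + 1/3*pi_1 + 1/3*pi_2 + 1/12*pi_3
  pi_2 = 1/6*pi_0 + 1/3*pi_1 + 5/12*pi_2 + 1/12*pi_3
  pi_3 = 1/6*pi_0 + 1/6*pi_1 + 1/6*pi_2 + 1/12*pi_3
with normalization: pi_0 + pi_1 + pi_2 + pi_3 = 1.

Using the first 3 balance equations plus normalization, the linear system A*pi = b is:
  [-1/2, 1/6, 1/12, 3/4] . pi = 0
  [1/6, -2/3, 1/3, 1/12] . pi = 0
  [1/6, 1/3, -7/12, 1/12] . pi = 0
  [1, 1, 1, 1] . pi = 1

Solving yields:
  pi_0 = 197/559
  pi_1 = 132/559
  pi_2 = 144/559
  pi_3 = 2/13

Verification (pi * P):
  197/559*1/2 + 132/559*1/6 + 144/559*1/12 + 2/13*3/4 = 197/559 = pi_0  (ok)
  197/559*1/6 + 132/559*1/3 + 144/559*1/3 + 2/13*1/12 = 132/559 = pi_1  (ok)
  197/559*1/6 + 132/559*1/3 + 144/559*5/12 + 2/13*1/12 = 144/559 = pi_2  (ok)
  197/559*1/6 + 132/559*1/6 + 144/559*1/6 + 2/13*1/12 = 2/13 = pi_3  (ok)

Answer: 197/559 132/559 144/559 2/13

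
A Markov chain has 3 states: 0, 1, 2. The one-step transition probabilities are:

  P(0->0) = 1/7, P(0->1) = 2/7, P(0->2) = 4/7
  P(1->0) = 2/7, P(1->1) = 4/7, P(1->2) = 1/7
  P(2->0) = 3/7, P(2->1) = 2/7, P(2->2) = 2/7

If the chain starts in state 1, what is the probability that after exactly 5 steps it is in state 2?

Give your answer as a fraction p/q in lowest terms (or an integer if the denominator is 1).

Answer: 5210/16807

Derivation:
Computing P^5 by repeated multiplication:
P^1 =
  0: [1/7, 2/7, 4/7]
  1: [2/7, 4/7, 1/7]
  2: [3/7, 2/7, 2/7]
P^2 =
  0: [17/49, 18/49, 2/7]
  1: [13/49, 22/49, 2/7]
  2: [13/49, 18/49, 18/49]
P^3 =
  0: [95/343, 134/343, 114/343]
  1: [99/343, 142/343, 102/343]
  2: [103/343, 134/343, 106/343]
P^4 =
  0: [705/2401, 954/2401, 106/343]
  1: [689/2401, 970/2401, 106/343]
  2: [689/2401, 954/2401, 758/2401]
P^5 =
  0: [4839/16807, 6710/16807, 5258/16807]
  1: [4855/16807, 6742/16807, 5210/16807]
  2: [4871/16807, 6710/16807, 5226/16807]

(P^5)[1 -> 2] = 5210/16807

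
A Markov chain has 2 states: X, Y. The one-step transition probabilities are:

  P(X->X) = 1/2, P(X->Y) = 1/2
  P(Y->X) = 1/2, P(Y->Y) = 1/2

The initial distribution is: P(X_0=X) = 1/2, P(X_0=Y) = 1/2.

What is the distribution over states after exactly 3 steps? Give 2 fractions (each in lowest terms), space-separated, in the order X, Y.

Answer: 1/2 1/2

Derivation:
Propagating the distribution step by step (d_{t+1} = d_t * P):
d_0 = (X=1/2, Y=1/2)
  d_1[X] = 1/2*1/2 + 1/2*1/2 = 1/2
  d_1[Y] = 1/2*1/2 + 1/2*1/2 = 1/2
d_1 = (X=1/2, Y=1/2)
  d_2[X] = 1/2*1/2 + 1/2*1/2 = 1/2
  d_2[Y] = 1/2*1/2 + 1/2*1/2 = 1/2
d_2 = (X=1/2, Y=1/2)
  d_3[X] = 1/2*1/2 + 1/2*1/2 = 1/2
  d_3[Y] = 1/2*1/2 + 1/2*1/2 = 1/2
d_3 = (X=1/2, Y=1/2)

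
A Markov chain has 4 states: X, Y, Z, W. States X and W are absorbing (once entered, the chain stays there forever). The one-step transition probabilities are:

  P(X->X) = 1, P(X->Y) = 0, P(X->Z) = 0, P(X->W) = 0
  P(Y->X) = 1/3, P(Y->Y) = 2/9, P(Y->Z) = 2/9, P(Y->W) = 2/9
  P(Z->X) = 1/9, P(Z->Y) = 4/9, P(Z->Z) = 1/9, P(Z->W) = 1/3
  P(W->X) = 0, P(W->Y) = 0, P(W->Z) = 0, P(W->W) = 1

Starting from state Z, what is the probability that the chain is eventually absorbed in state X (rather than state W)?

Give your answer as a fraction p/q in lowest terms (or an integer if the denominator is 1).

Let a_i = P(absorbed in X | start in state i).
Boundary conditions: a_X = 1, a_W = 0.
For each transient state i, a_i = sum_j P(i->j) * a_j:
  a_Y = 1/3*a_X + 2/9*a_Y + 2/9*a_Z + 2/9*a_W
  a_Z = 1/9*a_X + 4/9*a_Y + 1/9*a_Z + 1/3*a_W

Substituting a_X = 1 and a_W = 0, rearrange to (I - Q) a = r where r[i] = P(i -> X):
  [7/9, -2/9] . (a_Y, a_Z) = 1/3
  [-4/9, 8/9] . (a_Y, a_Z) = 1/9

Solving yields:
  a_Y = 13/24
  a_Z = 19/48

Starting state is Z, so the absorption probability is a_Z = 19/48.

Answer: 19/48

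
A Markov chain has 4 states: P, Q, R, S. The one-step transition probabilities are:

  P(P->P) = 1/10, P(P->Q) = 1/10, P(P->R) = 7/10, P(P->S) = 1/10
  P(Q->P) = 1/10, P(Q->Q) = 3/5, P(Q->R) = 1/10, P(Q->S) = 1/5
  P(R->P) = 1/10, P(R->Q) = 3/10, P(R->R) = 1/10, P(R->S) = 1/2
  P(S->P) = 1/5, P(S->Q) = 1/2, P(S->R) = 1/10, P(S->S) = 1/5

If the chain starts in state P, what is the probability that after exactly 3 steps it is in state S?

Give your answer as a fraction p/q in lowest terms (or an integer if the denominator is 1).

Computing P^3 by repeated multiplication:
P^1 =
  P: [1/10, 1/10, 7/10, 1/10]
  Q: [1/10, 3/5, 1/10, 1/5]
  R: [1/10, 3/10, 1/10, 1/2]
  S: [1/5, 1/2, 1/10, 1/5]
P^2 =
  P: [11/100, 33/100, 4/25, 2/5]
  Q: [3/25, 1/2, 4/25, 11/50]
  R: [3/20, 47/100, 4/25, 11/50]
  S: [3/25, 9/20, 11/50, 21/100]
P^3 =
  P: [7/50, 457/1000, 83/500, 237/1000]
  Q: [61/500, 47/100, 43/250, 59/250]
  R: [61/500, 91/200, 19/100, 233/1000]
  S: [121/1000, 453/1000, 43/250, 127/500]

(P^3)[P -> S] = 237/1000

Answer: 237/1000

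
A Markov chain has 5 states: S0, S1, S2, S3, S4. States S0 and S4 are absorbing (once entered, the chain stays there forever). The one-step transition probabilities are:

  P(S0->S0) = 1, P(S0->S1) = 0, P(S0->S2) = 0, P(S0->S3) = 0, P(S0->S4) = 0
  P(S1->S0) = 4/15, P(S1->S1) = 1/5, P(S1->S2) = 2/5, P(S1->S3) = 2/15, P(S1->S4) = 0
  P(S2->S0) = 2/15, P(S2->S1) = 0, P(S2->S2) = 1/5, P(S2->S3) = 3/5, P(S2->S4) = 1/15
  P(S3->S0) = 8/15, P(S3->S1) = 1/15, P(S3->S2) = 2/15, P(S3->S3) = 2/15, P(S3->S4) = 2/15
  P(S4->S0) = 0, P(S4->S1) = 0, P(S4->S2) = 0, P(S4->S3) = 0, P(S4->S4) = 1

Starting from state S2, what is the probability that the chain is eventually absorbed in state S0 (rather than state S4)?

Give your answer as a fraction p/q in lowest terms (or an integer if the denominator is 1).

Let a_i = P(absorbed in S0 | start in state i).
Boundary conditions: a_S0 = 1, a_S4 = 0.
For each transient state i, a_i = sum_j P(i->j) * a_j:
  a_S1 = 4/15*a_S0 + 1/5*a_S1 + 2/5*a_S2 + 2/15*a_S3 + 0*a_S4
  a_S2 = 2/15*a_S0 + 0*a_S1 + 1/5*a_S2 + 3/5*a_S3 + 1/15*a_S4
  a_S3 = 8/15*a_S0 + 1/15*a_S1 + 2/15*a_S2 + 2/15*a_S3 + 2/15*a_S4

Substituting a_S0 = 1 and a_S4 = 0, rearrange to (I - Q) a = r where r[i] = P(i -> S0):
  [4/5, -2/5, -2/15] . (a_S1, a_S2, a_S3) = 4/15
  [0, 4/5, -3/5] . (a_S1, a_S2, a_S3) = 2/15
  [-1/15, -2/15, 13/15] . (a_S1, a_S2, a_S3) = 8/15

Solving yields:
  a_S1 = 670/789
  a_S2 = 604/789
  a_S3 = 210/263

Starting state is S2, so the absorption probability is a_S2 = 604/789.

Answer: 604/789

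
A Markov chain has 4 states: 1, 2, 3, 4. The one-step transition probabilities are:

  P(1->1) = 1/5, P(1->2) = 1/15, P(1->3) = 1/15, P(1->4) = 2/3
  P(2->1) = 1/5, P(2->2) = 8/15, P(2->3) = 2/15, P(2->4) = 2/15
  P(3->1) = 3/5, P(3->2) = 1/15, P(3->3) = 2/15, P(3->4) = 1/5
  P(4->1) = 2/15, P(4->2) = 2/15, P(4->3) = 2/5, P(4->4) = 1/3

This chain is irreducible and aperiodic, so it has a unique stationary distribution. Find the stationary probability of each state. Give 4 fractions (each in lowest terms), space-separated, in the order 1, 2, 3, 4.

The stationary distribution satisfies pi = pi * P, i.e.:
  pi_1 = 1/5*pi_1 + 1/5*pi_2 + 3/5*pi_3 + 2/15*pi_4
  pi_2 = 1/15*pi_1 + 8/15*pi_2 + 1/15*pi_3 + 2/15*pi_4
  pi_3 = 1/15*pi_1 + 2/15*pi_2 + 2/15*pi_3 + 2/5*pi_4
  pi_4 = 2/3*pi_1 + 2/15*pi_2 + 1/5*pi_3 + 1/3*pi_4
with normalization: pi_1 + pi_2 + pi_3 + pi_4 = 1.

Using the first 3 balance equations plus normalization, the linear system A*pi = b is:
  [-4/5, 1/5, 3/5, 2/15] . pi = 0
  [1/15, -7/15, 1/15, 2/15] . pi = 0
  [1/15, 2/15, -13/15, 2/5] . pi = 0
  [1, 1, 1, 1] . pi = 1

Solving yields:
  pi_1 = 688/2639
  pi_2 = 64/377
  pi_3 = 558/2639
  pi_4 = 135/377

Verification (pi * P):
  688/2639*1/5 + 64/377*1/5 + 558/2639*3/5 + 135/377*2/15 = 688/2639 = pi_1  (ok)
  688/2639*1/15 + 64/377*8/15 + 558/2639*1/15 + 135/377*2/15 = 64/377 = pi_2  (ok)
  688/2639*1/15 + 64/377*2/15 + 558/2639*2/15 + 135/377*2/5 = 558/2639 = pi_3  (ok)
  688/2639*2/3 + 64/377*2/15 + 558/2639*1/5 + 135/377*1/3 = 135/377 = pi_4  (ok)

Answer: 688/2639 64/377 558/2639 135/377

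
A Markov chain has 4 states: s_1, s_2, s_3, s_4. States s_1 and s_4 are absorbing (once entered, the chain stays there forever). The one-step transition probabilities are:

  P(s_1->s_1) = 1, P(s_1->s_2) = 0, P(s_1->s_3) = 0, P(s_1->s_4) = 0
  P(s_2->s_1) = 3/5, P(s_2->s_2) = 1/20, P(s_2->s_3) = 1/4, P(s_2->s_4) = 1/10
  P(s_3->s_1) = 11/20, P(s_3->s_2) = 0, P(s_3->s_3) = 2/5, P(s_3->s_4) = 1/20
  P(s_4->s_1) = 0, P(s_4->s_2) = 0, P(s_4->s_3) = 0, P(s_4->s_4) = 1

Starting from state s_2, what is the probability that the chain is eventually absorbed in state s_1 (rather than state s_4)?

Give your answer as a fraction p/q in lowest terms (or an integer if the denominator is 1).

Answer: 199/228

Derivation:
Let a_i = P(absorbed in s_1 | start in state i).
Boundary conditions: a_s_1 = 1, a_s_4 = 0.
For each transient state i, a_i = sum_j P(i->j) * a_j:
  a_s_2 = 3/5*a_s_1 + 1/20*a_s_2 + 1/4*a_s_3 + 1/10*a_s_4
  a_s_3 = 11/20*a_s_1 + 0*a_s_2 + 2/5*a_s_3 + 1/20*a_s_4

Substituting a_s_1 = 1 and a_s_4 = 0, rearrange to (I - Q) a = r where r[i] = P(i -> s_1):
  [19/20, -1/4] . (a_s_2, a_s_3) = 3/5
  [0, 3/5] . (a_s_2, a_s_3) = 11/20

Solving yields:
  a_s_2 = 199/228
  a_s_3 = 11/12

Starting state is s_2, so the absorption probability is a_s_2 = 199/228.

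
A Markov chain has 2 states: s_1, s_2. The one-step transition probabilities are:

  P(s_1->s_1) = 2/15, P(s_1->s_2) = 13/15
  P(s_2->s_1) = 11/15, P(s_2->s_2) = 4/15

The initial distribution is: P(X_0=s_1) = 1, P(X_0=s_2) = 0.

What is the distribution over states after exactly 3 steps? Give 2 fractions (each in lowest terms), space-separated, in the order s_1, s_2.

Answer: 128/375 247/375

Derivation:
Propagating the distribution step by step (d_{t+1} = d_t * P):
d_0 = (s_1=1, s_2=0)
  d_1[s_1] = 1*2/15 + 0*11/15 = 2/15
  d_1[s_2] = 1*13/15 + 0*4/15 = 13/15
d_1 = (s_1=2/15, s_2=13/15)
  d_2[s_1] = 2/15*2/15 + 13/15*11/15 = 49/75
  d_2[s_2] = 2/15*13/15 + 13/15*4/15 = 26/75
d_2 = (s_1=49/75, s_2=26/75)
  d_3[s_1] = 49/75*2/15 + 26/75*11/15 = 128/375
  d_3[s_2] = 49/75*13/15 + 26/75*4/15 = 247/375
d_3 = (s_1=128/375, s_2=247/375)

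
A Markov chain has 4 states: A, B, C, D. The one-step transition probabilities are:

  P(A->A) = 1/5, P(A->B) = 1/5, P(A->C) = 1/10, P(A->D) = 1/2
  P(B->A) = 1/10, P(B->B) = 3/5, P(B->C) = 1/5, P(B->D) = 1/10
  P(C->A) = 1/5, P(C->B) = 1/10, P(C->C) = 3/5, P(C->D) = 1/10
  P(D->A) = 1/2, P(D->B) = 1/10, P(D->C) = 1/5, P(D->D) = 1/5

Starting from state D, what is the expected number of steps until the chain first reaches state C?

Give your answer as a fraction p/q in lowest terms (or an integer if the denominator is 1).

Answer: 230/39

Derivation:
Let h_i = expected steps to first reach C from state i.
Boundary: h_C = 0.
First-step equations for the other states:
  h_A = 1 + 1/5*h_A + 1/5*h_B + 1/10*h_C + 1/2*h_D
  h_B = 1 + 1/10*h_A + 3/5*h_B + 1/5*h_C + 1/10*h_D
  h_D = 1 + 1/2*h_A + 1/10*h_B + 1/5*h_C + 1/5*h_D

Substituting h_C = 0 and rearranging gives the linear system (I - Q) h = 1:
  [4/5, -1/5, -1/2] . (h_A, h_B, h_D) = 1
  [-1/10, 2/5, -1/10] . (h_A, h_B, h_D) = 1
  [-1/2, -1/10, 4/5] . (h_A, h_B, h_D) = 1

Solving yields:
  h_A = 740/117
  h_B = 50/9
  h_D = 230/39

Starting state is D, so the expected hitting time is h_D = 230/39.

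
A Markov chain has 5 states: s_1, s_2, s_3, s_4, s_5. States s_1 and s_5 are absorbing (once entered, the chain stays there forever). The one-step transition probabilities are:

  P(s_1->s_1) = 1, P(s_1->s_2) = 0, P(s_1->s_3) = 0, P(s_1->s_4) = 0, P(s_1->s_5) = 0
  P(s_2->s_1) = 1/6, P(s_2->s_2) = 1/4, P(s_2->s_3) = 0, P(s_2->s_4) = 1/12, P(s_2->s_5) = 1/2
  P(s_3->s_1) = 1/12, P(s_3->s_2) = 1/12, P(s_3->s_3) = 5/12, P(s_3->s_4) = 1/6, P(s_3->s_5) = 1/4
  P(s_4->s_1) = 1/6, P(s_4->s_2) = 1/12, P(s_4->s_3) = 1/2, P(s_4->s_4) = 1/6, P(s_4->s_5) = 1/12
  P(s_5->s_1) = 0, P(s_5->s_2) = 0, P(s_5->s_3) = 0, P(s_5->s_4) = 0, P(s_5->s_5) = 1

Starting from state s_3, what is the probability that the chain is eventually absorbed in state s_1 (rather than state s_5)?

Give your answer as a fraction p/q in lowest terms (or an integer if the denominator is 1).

Let a_i = P(absorbed in s_1 | start in state i).
Boundary conditions: a_s_1 = 1, a_s_5 = 0.
For each transient state i, a_i = sum_j P(i->j) * a_j:
  a_s_2 = 1/6*a_s_1 + 1/4*a_s_2 + 0*a_s_3 + 1/12*a_s_4 + 1/2*a_s_5
  a_s_3 = 1/12*a_s_1 + 1/12*a_s_2 + 5/12*a_s_3 + 1/6*a_s_4 + 1/4*a_s_5
  a_s_4 = 1/6*a_s_1 + 1/12*a_s_2 + 1/2*a_s_3 + 1/6*a_s_4 + 1/12*a_s_5

Substituting a_s_1 = 1 and a_s_5 = 0, rearrange to (I - Q) a = r where r[i] = P(i -> s_1):
  [3/4, 0, -1/12] . (a_s_2, a_s_3, a_s_4) = 1/6
  [-1/12, 7/12, -1/6] . (a_s_2, a_s_3, a_s_4) = 1/12
  [-1/12, -1/2, 5/6] . (a_s_2, a_s_3, a_s_4) = 1/6

Solving yields:
  a_s_2 = 136/509
  a_s_3 = 151/509
  a_s_4 = 206/509

Starting state is s_3, so the absorption probability is a_s_3 = 151/509.

Answer: 151/509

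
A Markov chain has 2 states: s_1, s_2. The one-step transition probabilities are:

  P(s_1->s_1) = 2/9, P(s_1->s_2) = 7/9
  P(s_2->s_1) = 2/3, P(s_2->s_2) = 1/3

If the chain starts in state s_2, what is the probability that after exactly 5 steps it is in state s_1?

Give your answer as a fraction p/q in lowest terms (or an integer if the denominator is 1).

Answer: 9242/19683

Derivation:
Computing P^5 by repeated multiplication:
P^1 =
  s_1: [2/9, 7/9]
  s_2: [2/3, 1/3]
P^2 =
  s_1: [46/81, 35/81]
  s_2: [10/27, 17/27]
P^3 =
  s_1: [302/729, 427/729]
  s_2: [122/243, 121/243]
P^4 =
  s_1: [3166/6561, 3395/6561]
  s_2: [970/2187, 1217/2187]
P^5 =
  s_1: [26702/59049, 32347/59049]
  s_2: [9242/19683, 10441/19683]

(P^5)[s_2 -> s_1] = 9242/19683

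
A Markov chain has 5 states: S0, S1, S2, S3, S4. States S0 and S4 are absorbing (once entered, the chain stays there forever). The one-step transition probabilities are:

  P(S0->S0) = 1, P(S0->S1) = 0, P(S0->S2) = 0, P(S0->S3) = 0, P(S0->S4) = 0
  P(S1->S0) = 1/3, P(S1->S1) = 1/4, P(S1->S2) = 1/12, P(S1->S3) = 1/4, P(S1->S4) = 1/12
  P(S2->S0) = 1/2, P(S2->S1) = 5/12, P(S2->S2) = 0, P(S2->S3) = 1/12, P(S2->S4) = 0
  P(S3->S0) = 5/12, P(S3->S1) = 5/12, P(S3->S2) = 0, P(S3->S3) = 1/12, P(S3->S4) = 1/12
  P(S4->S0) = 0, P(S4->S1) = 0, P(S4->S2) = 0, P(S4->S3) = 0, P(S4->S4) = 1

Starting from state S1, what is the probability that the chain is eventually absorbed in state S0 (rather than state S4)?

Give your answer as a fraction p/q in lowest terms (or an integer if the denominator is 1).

Answer: 779/948

Derivation:
Let a_i = P(absorbed in S0 | start in state i).
Boundary conditions: a_S0 = 1, a_S4 = 0.
For each transient state i, a_i = sum_j P(i->j) * a_j:
  a_S1 = 1/3*a_S0 + 1/4*a_S1 + 1/12*a_S2 + 1/4*a_S3 + 1/12*a_S4
  a_S2 = 1/2*a_S0 + 5/12*a_S1 + 0*a_S2 + 1/12*a_S3 + 0*a_S4
  a_S3 = 5/12*a_S0 + 5/12*a_S1 + 0*a_S2 + 1/12*a_S3 + 1/12*a_S4

Substituting a_S0 = 1 and a_S4 = 0, rearrange to (I - Q) a = r where r[i] = P(i -> S0):
  [3/4, -1/12, -1/4] . (a_S1, a_S2, a_S3) = 1/3
  [-5/12, 1, -1/12] . (a_S1, a_S2, a_S3) = 1/2
  [-5/12, 0, 11/12] . (a_S1, a_S2, a_S3) = 5/12

Solving yields:
  a_S1 = 779/948
  a_S2 = 72/79
  a_S3 = 785/948

Starting state is S1, so the absorption probability is a_S1 = 779/948.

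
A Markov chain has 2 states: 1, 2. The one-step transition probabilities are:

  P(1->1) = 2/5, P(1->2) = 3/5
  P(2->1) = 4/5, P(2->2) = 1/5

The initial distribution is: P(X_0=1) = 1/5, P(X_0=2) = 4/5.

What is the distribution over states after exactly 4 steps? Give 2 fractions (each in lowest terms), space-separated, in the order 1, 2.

Propagating the distribution step by step (d_{t+1} = d_t * P):
d_0 = (1=1/5, 2=4/5)
  d_1[1] = 1/5*2/5 + 4/5*4/5 = 18/25
  d_1[2] = 1/5*3/5 + 4/5*1/5 = 7/25
d_1 = (1=18/25, 2=7/25)
  d_2[1] = 18/25*2/5 + 7/25*4/5 = 64/125
  d_2[2] = 18/25*3/5 + 7/25*1/5 = 61/125
d_2 = (1=64/125, 2=61/125)
  d_3[1] = 64/125*2/5 + 61/125*4/5 = 372/625
  d_3[2] = 64/125*3/5 + 61/125*1/5 = 253/625
d_3 = (1=372/625, 2=253/625)
  d_4[1] = 372/625*2/5 + 253/625*4/5 = 1756/3125
  d_4[2] = 372/625*3/5 + 253/625*1/5 = 1369/3125
d_4 = (1=1756/3125, 2=1369/3125)

Answer: 1756/3125 1369/3125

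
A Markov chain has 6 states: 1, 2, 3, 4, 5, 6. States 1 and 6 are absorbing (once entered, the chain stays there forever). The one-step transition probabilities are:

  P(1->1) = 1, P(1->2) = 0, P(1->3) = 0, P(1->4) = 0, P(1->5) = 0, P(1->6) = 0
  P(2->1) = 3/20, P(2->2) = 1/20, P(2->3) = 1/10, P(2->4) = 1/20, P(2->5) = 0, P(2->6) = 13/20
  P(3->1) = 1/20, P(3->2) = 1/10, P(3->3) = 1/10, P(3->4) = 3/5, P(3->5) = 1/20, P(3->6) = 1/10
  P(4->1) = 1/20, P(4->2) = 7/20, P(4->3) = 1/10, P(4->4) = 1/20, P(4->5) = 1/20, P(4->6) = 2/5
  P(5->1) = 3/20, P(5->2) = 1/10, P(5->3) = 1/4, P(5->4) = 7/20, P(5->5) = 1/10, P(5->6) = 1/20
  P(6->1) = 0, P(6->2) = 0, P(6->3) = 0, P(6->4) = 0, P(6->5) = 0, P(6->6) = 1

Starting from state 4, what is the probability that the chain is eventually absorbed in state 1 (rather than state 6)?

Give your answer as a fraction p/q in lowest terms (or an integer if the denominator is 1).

Answer: 339/2138

Derivation:
Let a_i = P(absorbed in 1 | start in state i).
Boundary conditions: a_1 = 1, a_6 = 0.
For each transient state i, a_i = sum_j P(i->j) * a_j:
  a_2 = 3/20*a_1 + 1/20*a_2 + 1/10*a_3 + 1/20*a_4 + 0*a_5 + 13/20*a_6
  a_3 = 1/20*a_1 + 1/10*a_2 + 1/10*a_3 + 3/5*a_4 + 1/20*a_5 + 1/10*a_6
  a_4 = 1/20*a_1 + 7/20*a_2 + 1/10*a_3 + 1/20*a_4 + 1/20*a_5 + 2/5*a_6
  a_5 = 3/20*a_1 + 1/10*a_2 + 1/4*a_3 + 7/20*a_4 + 1/10*a_5 + 1/20*a_6

Substituting a_1 = 1 and a_6 = 0, rearrange to (I - Q) a = r where r[i] = P(i -> 1):
  [19/20, -1/10, -1/20, 0] . (a_2, a_3, a_4, a_5) = 3/20
  [-1/10, 9/10, -3/5, -1/20] . (a_2, a_3, a_4, a_5) = 1/20
  [-7/20, -1/10, 19/20, -1/20] . (a_2, a_3, a_4, a_5) = 1/20
  [-1/10, -1/4, -7/20, 9/10] . (a_2, a_3, a_4, a_5) = 3/20

Solving yields:
  a_2 = 2001/10690
  a_3 = 2127/10690
  a_4 = 339/2138
  a_5 = 1627/5345

Starting state is 4, so the absorption probability is a_4 = 339/2138.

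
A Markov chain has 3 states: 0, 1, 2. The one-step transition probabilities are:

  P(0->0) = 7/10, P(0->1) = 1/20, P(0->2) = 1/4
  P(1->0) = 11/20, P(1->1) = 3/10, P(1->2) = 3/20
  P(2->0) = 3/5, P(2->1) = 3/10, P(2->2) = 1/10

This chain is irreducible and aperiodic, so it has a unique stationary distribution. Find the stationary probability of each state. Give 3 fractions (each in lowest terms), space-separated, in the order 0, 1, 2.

The stationary distribution satisfies pi = pi * P, i.e.:
  pi_0 = 7/10*pi_0 + 11/20*pi_1 + 3/5*pi_2
  pi_1 = 1/20*pi_0 + 3/10*pi_1 + 3/10*pi_2
  pi_2 = 1/4*pi_0 + 3/20*pi_1 + 1/10*pi_2
with normalization: pi_0 + pi_1 + pi_2 = 1.

Using the first 2 balance equations plus normalization, the linear system A*pi = b is:
  [-3/10, 11/20, 3/5] . pi = 0
  [1/20, -7/10, 3/10] . pi = 0
  [1, 1, 1] . pi = 1

Solving yields:
  pi_0 = 234/355
  pi_1 = 48/355
  pi_2 = 73/355

Verification (pi * P):
  234/355*7/10 + 48/355*11/20 + 73/355*3/5 = 234/355 = pi_0  (ok)
  234/355*1/20 + 48/355*3/10 + 73/355*3/10 = 48/355 = pi_1  (ok)
  234/355*1/4 + 48/355*3/20 + 73/355*1/10 = 73/355 = pi_2  (ok)

Answer: 234/355 48/355 73/355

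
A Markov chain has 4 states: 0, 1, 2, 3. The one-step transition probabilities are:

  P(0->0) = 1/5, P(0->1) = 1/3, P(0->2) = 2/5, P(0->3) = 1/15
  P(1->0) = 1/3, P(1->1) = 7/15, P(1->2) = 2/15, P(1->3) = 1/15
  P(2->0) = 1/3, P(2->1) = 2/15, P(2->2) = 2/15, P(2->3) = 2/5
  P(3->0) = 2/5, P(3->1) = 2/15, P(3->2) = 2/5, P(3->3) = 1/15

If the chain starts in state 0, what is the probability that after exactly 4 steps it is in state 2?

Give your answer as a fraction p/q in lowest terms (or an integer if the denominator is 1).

Computing P^4 by repeated multiplication:
P^1 =
  0: [1/5, 1/3, 2/5, 1/15]
  1: [1/3, 7/15, 2/15, 1/15]
  2: [1/3, 2/15, 2/15, 2/5]
  3: [2/5, 2/15, 2/5, 1/15]
P^2 =
  0: [14/45, 64/225, 46/225, 1/5]
  1: [22/75, 16/45, 6/25, 1/9]
  2: [71/225, 11/45, 74/225, 1/9]
  3: [64/225, 58/225, 58/225, 1/5]
P^3 =
  0: [206/675, 196/675, 182/675, 91/675]
  1: [1018/3375, 1048/3375, 814/3375, 11/75]
  2: [112/375, 938/3375, 278/1125, 119/675]
  3: [1042/3375, 932/3375, 886/3375, 103/675]
P^4 =
  0: [1018/3375, 2948/10125, 94/375, 317/2025]
  1: [15334/50625, 15044/50625, 12802/50625, 1489/10125]
  2: [15454/50625, 14464/50625, 13162/50625, 503/3375]
  3: [5102/16875, 14536/50625, 1442/5625, 1561/10125]

(P^4)[0 -> 2] = 94/375

Answer: 94/375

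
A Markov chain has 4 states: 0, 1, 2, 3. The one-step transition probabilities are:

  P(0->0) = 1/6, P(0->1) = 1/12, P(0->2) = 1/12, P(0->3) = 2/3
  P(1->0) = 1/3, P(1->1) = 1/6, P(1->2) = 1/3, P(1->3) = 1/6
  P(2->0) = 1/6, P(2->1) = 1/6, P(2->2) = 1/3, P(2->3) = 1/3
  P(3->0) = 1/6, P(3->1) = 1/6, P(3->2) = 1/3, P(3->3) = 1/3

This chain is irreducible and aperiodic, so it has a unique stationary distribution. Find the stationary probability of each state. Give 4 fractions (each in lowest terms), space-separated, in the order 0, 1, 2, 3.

Answer: 14/73 11/73 125/438 163/438

Derivation:
The stationary distribution satisfies pi = pi * P, i.e.:
  pi_0 = 1/6*pi_0 + 1/3*pi_1 + 1/6*pi_2 + 1/6*pi_3
  pi_1 = 1/12*pi_0 + 1/6*pi_1 + 1/6*pi_2 + 1/6*pi_3
  pi_2 = 1/12*pi_0 + 1/3*pi_1 + 1/3*pi_2 + 1/3*pi_3
  pi_3 = 2/3*pi_0 + 1/6*pi_1 + 1/3*pi_2 + 1/3*pi_3
with normalization: pi_0 + pi_1 + pi_2 + pi_3 = 1.

Using the first 3 balance equations plus normalization, the linear system A*pi = b is:
  [-5/6, 1/3, 1/6, 1/6] . pi = 0
  [1/12, -5/6, 1/6, 1/6] . pi = 0
  [1/12, 1/3, -2/3, 1/3] . pi = 0
  [1, 1, 1, 1] . pi = 1

Solving yields:
  pi_0 = 14/73
  pi_1 = 11/73
  pi_2 = 125/438
  pi_3 = 163/438

Verification (pi * P):
  14/73*1/6 + 11/73*1/3 + 125/438*1/6 + 163/438*1/6 = 14/73 = pi_0  (ok)
  14/73*1/12 + 11/73*1/6 + 125/438*1/6 + 163/438*1/6 = 11/73 = pi_1  (ok)
  14/73*1/12 + 11/73*1/3 + 125/438*1/3 + 163/438*1/3 = 125/438 = pi_2  (ok)
  14/73*2/3 + 11/73*1/6 + 125/438*1/3 + 163/438*1/3 = 163/438 = pi_3  (ok)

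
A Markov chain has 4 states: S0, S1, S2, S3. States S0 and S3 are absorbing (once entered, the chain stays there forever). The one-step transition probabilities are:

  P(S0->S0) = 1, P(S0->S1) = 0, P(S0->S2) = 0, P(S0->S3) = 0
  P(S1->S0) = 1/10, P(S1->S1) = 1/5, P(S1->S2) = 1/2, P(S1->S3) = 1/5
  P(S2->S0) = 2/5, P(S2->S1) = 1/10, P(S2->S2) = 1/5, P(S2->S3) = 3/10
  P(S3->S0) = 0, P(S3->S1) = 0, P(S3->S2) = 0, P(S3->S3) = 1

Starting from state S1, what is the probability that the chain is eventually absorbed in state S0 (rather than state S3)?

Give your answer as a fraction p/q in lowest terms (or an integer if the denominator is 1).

Answer: 28/59

Derivation:
Let a_i = P(absorbed in S0 | start in state i).
Boundary conditions: a_S0 = 1, a_S3 = 0.
For each transient state i, a_i = sum_j P(i->j) * a_j:
  a_S1 = 1/10*a_S0 + 1/5*a_S1 + 1/2*a_S2 + 1/5*a_S3
  a_S2 = 2/5*a_S0 + 1/10*a_S1 + 1/5*a_S2 + 3/10*a_S3

Substituting a_S0 = 1 and a_S3 = 0, rearrange to (I - Q) a = r where r[i] = P(i -> S0):
  [4/5, -1/2] . (a_S1, a_S2) = 1/10
  [-1/10, 4/5] . (a_S1, a_S2) = 2/5

Solving yields:
  a_S1 = 28/59
  a_S2 = 33/59

Starting state is S1, so the absorption probability is a_S1 = 28/59.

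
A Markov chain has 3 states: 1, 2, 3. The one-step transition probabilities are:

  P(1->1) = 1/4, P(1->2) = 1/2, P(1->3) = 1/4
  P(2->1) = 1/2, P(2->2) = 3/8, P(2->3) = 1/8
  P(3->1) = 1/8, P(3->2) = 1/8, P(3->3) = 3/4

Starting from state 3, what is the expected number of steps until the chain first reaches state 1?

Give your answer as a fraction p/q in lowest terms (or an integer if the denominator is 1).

Let h_i = expected steps to first reach 1 from state i.
Boundary: h_1 = 0.
First-step equations for the other states:
  h_2 = 1 + 1/2*h_1 + 3/8*h_2 + 1/8*h_3
  h_3 = 1 + 1/8*h_1 + 1/8*h_2 + 3/4*h_3

Substituting h_1 = 0 and rearranging gives the linear system (I - Q) h = 1:
  [5/8, -1/8] . (h_2, h_3) = 1
  [-1/8, 1/4] . (h_2, h_3) = 1

Solving yields:
  h_2 = 8/3
  h_3 = 16/3

Starting state is 3, so the expected hitting time is h_3 = 16/3.

Answer: 16/3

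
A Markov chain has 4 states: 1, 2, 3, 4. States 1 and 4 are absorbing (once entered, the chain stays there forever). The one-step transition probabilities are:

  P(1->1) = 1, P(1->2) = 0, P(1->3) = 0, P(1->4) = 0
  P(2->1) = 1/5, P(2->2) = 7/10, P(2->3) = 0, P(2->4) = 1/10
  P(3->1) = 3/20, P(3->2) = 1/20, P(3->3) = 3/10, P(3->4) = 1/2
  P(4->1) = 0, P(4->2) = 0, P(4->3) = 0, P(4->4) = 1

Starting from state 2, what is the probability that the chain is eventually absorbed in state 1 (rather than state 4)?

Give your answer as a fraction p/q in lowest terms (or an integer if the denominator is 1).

Let a_i = P(absorbed in 1 | start in state i).
Boundary conditions: a_1 = 1, a_4 = 0.
For each transient state i, a_i = sum_j P(i->j) * a_j:
  a_2 = 1/5*a_1 + 7/10*a_2 + 0*a_3 + 1/10*a_4
  a_3 = 3/20*a_1 + 1/20*a_2 + 3/10*a_3 + 1/2*a_4

Substituting a_1 = 1 and a_4 = 0, rearrange to (I - Q) a = r where r[i] = P(i -> 1):
  [3/10, 0] . (a_2, a_3) = 1/5
  [-1/20, 7/10] . (a_2, a_3) = 3/20

Solving yields:
  a_2 = 2/3
  a_3 = 11/42

Starting state is 2, so the absorption probability is a_2 = 2/3.

Answer: 2/3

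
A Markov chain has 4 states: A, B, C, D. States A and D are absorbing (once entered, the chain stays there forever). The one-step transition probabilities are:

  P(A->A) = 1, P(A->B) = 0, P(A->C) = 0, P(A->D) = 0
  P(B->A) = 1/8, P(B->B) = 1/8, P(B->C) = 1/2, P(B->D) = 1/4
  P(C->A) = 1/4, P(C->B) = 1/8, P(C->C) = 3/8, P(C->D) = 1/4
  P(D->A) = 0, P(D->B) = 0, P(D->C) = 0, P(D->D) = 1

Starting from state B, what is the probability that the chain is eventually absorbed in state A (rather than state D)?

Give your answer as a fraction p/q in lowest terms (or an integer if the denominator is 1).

Answer: 13/31

Derivation:
Let a_i = P(absorbed in A | start in state i).
Boundary conditions: a_A = 1, a_D = 0.
For each transient state i, a_i = sum_j P(i->j) * a_j:
  a_B = 1/8*a_A + 1/8*a_B + 1/2*a_C + 1/4*a_D
  a_C = 1/4*a_A + 1/8*a_B + 3/8*a_C + 1/4*a_D

Substituting a_A = 1 and a_D = 0, rearrange to (I - Q) a = r where r[i] = P(i -> A):
  [7/8, -1/2] . (a_B, a_C) = 1/8
  [-1/8, 5/8] . (a_B, a_C) = 1/4

Solving yields:
  a_B = 13/31
  a_C = 15/31

Starting state is B, so the absorption probability is a_B = 13/31.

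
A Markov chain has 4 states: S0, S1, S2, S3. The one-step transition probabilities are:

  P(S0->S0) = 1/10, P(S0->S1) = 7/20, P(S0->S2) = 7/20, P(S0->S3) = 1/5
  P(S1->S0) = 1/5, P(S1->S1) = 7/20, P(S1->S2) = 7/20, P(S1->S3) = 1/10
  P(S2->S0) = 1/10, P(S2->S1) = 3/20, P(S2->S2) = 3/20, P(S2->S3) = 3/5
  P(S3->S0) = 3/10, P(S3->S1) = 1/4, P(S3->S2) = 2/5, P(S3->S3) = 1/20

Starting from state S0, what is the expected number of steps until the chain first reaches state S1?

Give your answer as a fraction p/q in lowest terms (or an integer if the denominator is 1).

Answer: 2720/711

Derivation:
Let h_i = expected steps to first reach S1 from state i.
Boundary: h_S1 = 0.
First-step equations for the other states:
  h_S0 = 1 + 1/10*h_S0 + 7/20*h_S1 + 7/20*h_S2 + 1/5*h_S3
  h_S2 = 1 + 1/10*h_S0 + 3/20*h_S1 + 3/20*h_S2 + 3/5*h_S3
  h_S3 = 1 + 3/10*h_S0 + 1/4*h_S1 + 2/5*h_S2 + 1/20*h_S3

Substituting h_S1 = 0 and rearranging gives the linear system (I - Q) h = 1:
  [9/10, -7/20, -1/5] . (h_S0, h_S2, h_S3) = 1
  [-1/10, 17/20, -3/5] . (h_S0, h_S2, h_S3) = 1
  [-3/10, -2/5, 19/20] . (h_S0, h_S2, h_S3) = 1

Solving yields:
  h_S0 = 2720/711
  h_S2 = 3260/711
  h_S3 = 2980/711

Starting state is S0, so the expected hitting time is h_S0 = 2720/711.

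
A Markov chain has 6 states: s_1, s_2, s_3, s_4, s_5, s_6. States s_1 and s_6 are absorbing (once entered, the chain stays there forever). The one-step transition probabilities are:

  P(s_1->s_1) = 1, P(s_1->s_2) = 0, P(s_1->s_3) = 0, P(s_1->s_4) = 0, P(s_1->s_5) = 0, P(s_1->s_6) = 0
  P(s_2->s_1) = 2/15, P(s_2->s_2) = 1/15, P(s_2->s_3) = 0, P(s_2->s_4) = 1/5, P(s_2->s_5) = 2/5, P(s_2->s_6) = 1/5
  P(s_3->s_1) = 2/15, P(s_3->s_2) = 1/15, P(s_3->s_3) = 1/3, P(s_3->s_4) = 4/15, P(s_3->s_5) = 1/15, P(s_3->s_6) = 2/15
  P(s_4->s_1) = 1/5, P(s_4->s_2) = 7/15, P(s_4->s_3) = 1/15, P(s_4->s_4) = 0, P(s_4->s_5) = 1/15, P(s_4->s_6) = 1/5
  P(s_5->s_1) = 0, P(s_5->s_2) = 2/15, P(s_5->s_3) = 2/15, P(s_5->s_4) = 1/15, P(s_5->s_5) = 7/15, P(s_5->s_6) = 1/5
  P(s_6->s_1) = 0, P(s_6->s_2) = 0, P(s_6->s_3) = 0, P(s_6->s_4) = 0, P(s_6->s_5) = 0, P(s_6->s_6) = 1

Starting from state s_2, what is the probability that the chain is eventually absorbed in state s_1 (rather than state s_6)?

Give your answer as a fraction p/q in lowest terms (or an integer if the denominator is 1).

Let a_i = P(absorbed in s_1 | start in state i).
Boundary conditions: a_s_1 = 1, a_s_6 = 0.
For each transient state i, a_i = sum_j P(i->j) * a_j:
  a_s_2 = 2/15*a_s_1 + 1/15*a_s_2 + 0*a_s_3 + 1/5*a_s_4 + 2/5*a_s_5 + 1/5*a_s_6
  a_s_3 = 2/15*a_s_1 + 1/15*a_s_2 + 1/3*a_s_3 + 4/15*a_s_4 + 1/15*a_s_5 + 2/15*a_s_6
  a_s_4 = 1/5*a_s_1 + 7/15*a_s_2 + 1/15*a_s_3 + 0*a_s_4 + 1/15*a_s_5 + 1/5*a_s_6
  a_s_5 = 0*a_s_1 + 2/15*a_s_2 + 2/15*a_s_3 + 1/15*a_s_4 + 7/15*a_s_5 + 1/5*a_s_6

Substituting a_s_1 = 1 and a_s_6 = 0, rearrange to (I - Q) a = r where r[i] = P(i -> s_1):
  [14/15, 0, -1/5, -2/5] . (a_s_2, a_s_3, a_s_4, a_s_5) = 2/15
  [-1/15, 2/3, -4/15, -1/15] . (a_s_2, a_s_3, a_s_4, a_s_5) = 2/15
  [-7/15, -1/15, 1, -1/15] . (a_s_2, a_s_3, a_s_4, a_s_5) = 1/5
  [-2/15, -2/15, -1/15, 8/15] . (a_s_2, a_s_3, a_s_4, a_s_5) = 0

Solving yields:
  a_s_2 = 616/1873
  a_s_3 = 2333/5619
  a_s_4 = 2230/5619
  a_s_5 = 1324/5619

Starting state is s_2, so the absorption probability is a_s_2 = 616/1873.

Answer: 616/1873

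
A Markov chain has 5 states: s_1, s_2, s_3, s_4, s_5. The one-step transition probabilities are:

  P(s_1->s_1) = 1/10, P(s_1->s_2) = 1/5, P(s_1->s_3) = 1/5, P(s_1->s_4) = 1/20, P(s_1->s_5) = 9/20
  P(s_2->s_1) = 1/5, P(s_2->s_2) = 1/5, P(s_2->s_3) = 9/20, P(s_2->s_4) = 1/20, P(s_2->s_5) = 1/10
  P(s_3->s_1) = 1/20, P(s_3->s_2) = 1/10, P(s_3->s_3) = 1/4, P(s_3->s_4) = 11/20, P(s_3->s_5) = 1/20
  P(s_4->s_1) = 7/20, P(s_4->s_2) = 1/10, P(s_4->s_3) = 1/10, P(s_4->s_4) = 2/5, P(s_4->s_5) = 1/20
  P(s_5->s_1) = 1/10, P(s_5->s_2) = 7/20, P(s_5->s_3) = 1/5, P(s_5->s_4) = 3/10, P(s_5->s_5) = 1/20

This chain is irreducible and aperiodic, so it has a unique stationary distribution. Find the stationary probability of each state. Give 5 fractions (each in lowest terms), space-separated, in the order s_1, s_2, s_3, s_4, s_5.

The stationary distribution satisfies pi = pi * P, i.e.:
  pi_s_1 = 1/10*pi_s_1 + 1/5*pi_s_2 + 1/20*pi_s_3 + 7/20*pi_s_4 + 1/10*pi_s_5
  pi_s_2 = 1/5*pi_s_1 + 1/5*pi_s_2 + 1/10*pi_s_3 + 1/10*pi_s_4 + 7/20*pi_s_5
  pi_s_3 = 1/5*pi_s_1 + 9/20*pi_s_2 + 1/4*pi_s_3 + 1/10*pi_s_4 + 1/5*pi_s_5
  pi_s_4 = 1/20*pi_s_1 + 1/20*pi_s_2 + 11/20*pi_s_3 + 2/5*pi_s_4 + 3/10*pi_s_5
  pi_s_5 = 9/20*pi_s_1 + 1/10*pi_s_2 + 1/20*pi_s_3 + 1/20*pi_s_4 + 1/20*pi_s_5
with normalization: pi_s_1 + pi_s_2 + pi_s_3 + pi_s_4 + pi_s_5 = 1.

Using the first 4 balance equations plus normalization, the linear system A*pi = b is:
  [-9/10, 1/5, 1/20, 7/20, 1/10] . pi = 0
  [1/5, -4/5, 1/10, 1/10, 7/20] . pi = 0
  [1/5, 9/20, -3/4, 1/10, 1/5] . pi = 0
  [1/20, 1/20, 11/20, -3/5, 3/10] . pi = 0
  [1, 1, 1, 1, 1] . pi = 1

Solving yields:
  pi_s_1 = 31860/176737
  pi_s_2 = 29583/176737
  pi_s_3 = 3585/16067
  pi_s_4 = 52799/176737
  pi_s_5 = 23060/176737

Verification (pi * P):
  31860/176737*1/10 + 29583/176737*1/5 + 3585/16067*1/20 + 52799/176737*7/20 + 23060/176737*1/10 = 31860/176737 = pi_s_1  (ok)
  31860/176737*1/5 + 29583/176737*1/5 + 3585/16067*1/10 + 52799/176737*1/10 + 23060/176737*7/20 = 29583/176737 = pi_s_2  (ok)
  31860/176737*1/5 + 29583/176737*9/20 + 3585/16067*1/4 + 52799/176737*1/10 + 23060/176737*1/5 = 3585/16067 = pi_s_3  (ok)
  31860/176737*1/20 + 29583/176737*1/20 + 3585/16067*11/20 + 52799/176737*2/5 + 23060/176737*3/10 = 52799/176737 = pi_s_4  (ok)
  31860/176737*9/20 + 29583/176737*1/10 + 3585/16067*1/20 + 52799/176737*1/20 + 23060/176737*1/20 = 23060/176737 = pi_s_5  (ok)

Answer: 31860/176737 29583/176737 3585/16067 52799/176737 23060/176737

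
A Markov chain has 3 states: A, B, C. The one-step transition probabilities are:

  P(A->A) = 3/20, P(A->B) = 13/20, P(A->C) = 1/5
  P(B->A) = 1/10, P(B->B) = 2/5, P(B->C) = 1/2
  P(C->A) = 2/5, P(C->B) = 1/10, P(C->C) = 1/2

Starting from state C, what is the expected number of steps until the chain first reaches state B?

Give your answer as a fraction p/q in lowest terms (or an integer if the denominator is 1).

Answer: 250/69

Derivation:
Let h_i = expected steps to first reach B from state i.
Boundary: h_B = 0.
First-step equations for the other states:
  h_A = 1 + 3/20*h_A + 13/20*h_B + 1/5*h_C
  h_C = 1 + 2/5*h_A + 1/10*h_B + 1/2*h_C

Substituting h_B = 0 and rearranging gives the linear system (I - Q) h = 1:
  [17/20, -1/5] . (h_A, h_C) = 1
  [-2/5, 1/2] . (h_A, h_C) = 1

Solving yields:
  h_A = 140/69
  h_C = 250/69

Starting state is C, so the expected hitting time is h_C = 250/69.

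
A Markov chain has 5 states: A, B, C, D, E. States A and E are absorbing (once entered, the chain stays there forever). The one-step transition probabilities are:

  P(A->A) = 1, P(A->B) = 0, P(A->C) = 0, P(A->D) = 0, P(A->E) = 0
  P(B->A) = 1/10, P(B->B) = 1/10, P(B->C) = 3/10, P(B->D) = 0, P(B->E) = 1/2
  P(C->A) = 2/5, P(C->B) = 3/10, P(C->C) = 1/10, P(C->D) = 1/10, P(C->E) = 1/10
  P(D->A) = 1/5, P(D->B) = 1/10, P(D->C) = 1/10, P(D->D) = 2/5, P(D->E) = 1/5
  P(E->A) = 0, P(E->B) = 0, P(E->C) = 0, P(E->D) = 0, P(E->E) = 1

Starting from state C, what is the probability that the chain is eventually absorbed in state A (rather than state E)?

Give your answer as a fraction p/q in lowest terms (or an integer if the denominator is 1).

Let a_i = P(absorbed in A | start in state i).
Boundary conditions: a_A = 1, a_E = 0.
For each transient state i, a_i = sum_j P(i->j) * a_j:
  a_B = 1/10*a_A + 1/10*a_B + 3/10*a_C + 0*a_D + 1/2*a_E
  a_C = 2/5*a_A + 3/10*a_B + 1/10*a_C + 1/10*a_D + 1/10*a_E
  a_D = 1/5*a_A + 1/10*a_B + 1/10*a_C + 2/5*a_D + 1/5*a_E

Substituting a_A = 1 and a_E = 0, rearrange to (I - Q) a = r where r[i] = P(i -> A):
  [9/10, -3/10, 0] . (a_B, a_C, a_D) = 1/10
  [-3/10, 9/10, -1/10] . (a_B, a_C, a_D) = 2/5
  [-1/10, -1/10, 3/5] . (a_B, a_C, a_D) = 1/5

Solving yields:
  a_B = 131/420
  a_C = 253/420
  a_D = 17/35

Starting state is C, so the absorption probability is a_C = 253/420.

Answer: 253/420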